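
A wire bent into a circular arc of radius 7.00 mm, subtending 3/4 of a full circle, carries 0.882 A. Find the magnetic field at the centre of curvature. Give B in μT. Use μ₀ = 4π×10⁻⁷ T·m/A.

B ≈ 59.4 μT

The Biot–Savart field of a circular arc at its centre is B = μ₀Iφ/(4πR), with φ = 4.712 rad.
B = (4π×10⁻⁷ × 0.882 × 4.712) / (4π × 0.007) = 5.94×10⁻⁵ T.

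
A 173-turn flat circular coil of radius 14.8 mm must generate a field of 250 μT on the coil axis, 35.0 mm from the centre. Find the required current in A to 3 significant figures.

I ≈ 0.576 A

For an N-turn coil, B = Nμ₀IR²/[2(R²+z²)^(3/2)] with R = 0.0148 m, z = 0.035 m, so I = 2B(R²+z²)^(3/2)/(Nμ₀R²) = 2 × 2.50×10⁻⁴ × 5.49×10⁻⁵ / (173 × 4π×10⁻⁷ × 0.000219) = 0.576 A.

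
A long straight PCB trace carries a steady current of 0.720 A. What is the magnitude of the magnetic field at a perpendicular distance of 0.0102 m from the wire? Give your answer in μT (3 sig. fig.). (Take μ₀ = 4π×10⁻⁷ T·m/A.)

B ≈ 14.1 μT

For an infinitely long straight wire, B = μ₀I/(2πd).
B = (4π×10⁻⁷ × 0.720) / (2π × 0.0102) = 1.41×10⁻⁵ T.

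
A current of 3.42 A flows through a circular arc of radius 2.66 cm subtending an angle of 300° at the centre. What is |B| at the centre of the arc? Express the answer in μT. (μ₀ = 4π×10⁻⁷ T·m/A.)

The Biot–Savart field of a circular arc at its centre is B = μ₀Iφ/(4πR), with φ = 5.236 rad.
B = (4π×10⁻⁷ × 3.42 × 5.236) / (4π × 0.0266) = 6.73×10⁻⁵ T.

B ≈ 67.3 μT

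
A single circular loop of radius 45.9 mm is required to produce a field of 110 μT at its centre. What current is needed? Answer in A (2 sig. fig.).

I ≈ 8.0 A

At the centre of a circular loop B = μ₀I/(2R), so I = 2RB/μ₀.
With R = 0.0459 m, I = 2 × 0.0459 × 1.10×10⁻⁴ / (4π×10⁻⁷) = 8.04 A.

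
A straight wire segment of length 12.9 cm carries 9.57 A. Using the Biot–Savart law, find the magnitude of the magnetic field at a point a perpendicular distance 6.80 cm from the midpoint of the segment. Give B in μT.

For a finite straight segment, B = (μ₀I/4πd)(sinθ₁ + sinθ₂), where θ₁, θ₂ are the angles from the perpendicular to each end.
The perpendicular from the point meets the wire at its midpoint, so each end is L/2 = 0.0645 m away along the wire.
sinθ₁ = 0.0645/√(0.0645²+0.068²) = 0.6882; sinθ₂ = 0.0645/√(0.0645²+0.068²) = 0.6882.
B = (4π×10⁻⁷ × 9.57) / (4π × 0.068) × (0.6882 + 0.6882) = 1.94×10⁻⁵ T.

B ≈ 19.4 μT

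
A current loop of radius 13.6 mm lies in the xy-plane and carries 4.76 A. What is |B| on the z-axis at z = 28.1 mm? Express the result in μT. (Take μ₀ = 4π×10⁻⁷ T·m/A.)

On the axis of a circular loop, B = μ₀IR² / [2(R²+z²)^(3/2)].
R² + z² = (0.0136)² + (0.0281)² = 0.0009746 m², and (R²+z²)^(3/2) = 3.04×10⁻⁵ m³.
B = (4π×10⁻⁷ × 4.76 × 0.000185) / (2 × 3.04×10⁻⁵) = 1.82×10⁻⁵ T.

B ≈ 18.2 μT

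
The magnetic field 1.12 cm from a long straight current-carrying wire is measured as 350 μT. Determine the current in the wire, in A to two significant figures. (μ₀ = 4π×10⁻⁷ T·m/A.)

I ≈ 20 A

For a long straight wire B = μ₀I/(2πd), so I = 2πdB/μ₀.
I = 2π × 0.0112 × 3.50×10⁻⁴ / (4π×10⁻⁷) = 19.6 A.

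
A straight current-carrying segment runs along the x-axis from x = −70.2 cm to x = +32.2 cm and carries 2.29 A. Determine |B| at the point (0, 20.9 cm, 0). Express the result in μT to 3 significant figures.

B ≈ 1.97 μT

For a finite straight segment, B = (μ₀I/4πd)(sinθ₁ + sinθ₂), where θ₁, θ₂ are the angles from the perpendicular to each end.
The perpendicular distance is d = 0.209 m; the end-offsets along the wire are a = 0.702 m and b = 0.322 m.
sinθ₁ = 0.702/√(0.702²+0.209²) = 0.9584; sinθ₂ = 0.322/√(0.322²+0.209²) = 0.8388.
B = (4π×10⁻⁷ × 2.29) / (4π × 0.209) × (0.9584 + 0.8388) = 1.97×10⁻⁶ T.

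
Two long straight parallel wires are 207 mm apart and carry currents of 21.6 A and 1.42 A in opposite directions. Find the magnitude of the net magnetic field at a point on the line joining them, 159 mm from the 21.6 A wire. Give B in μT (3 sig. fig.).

B ≈ 33.1 μT

Each long wire gives B = μ₀I/(2πd). Distances are d₁ = 0.159 m and d₂ = 0.048 m.
B₁ = 2.72×10⁻⁵ T, B₂ = 5.92×10⁻⁶ T.
Between antiparallel currents both contributions point the same way, so they add. B = B₁ + B₂ = 2.72×10⁻⁵ + 5.92×10⁻⁶ = 3.31×10⁻⁵ T.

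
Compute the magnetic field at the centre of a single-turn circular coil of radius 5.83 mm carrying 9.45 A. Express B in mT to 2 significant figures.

At the centre of a circular loop the Biot–Savart law gives B = μ₀I/(2R).
B = (4π×10⁻⁷ × 9.45) / (2 × 0.00583) = 1.02×10⁻³ T.

B ≈ 1.0 mT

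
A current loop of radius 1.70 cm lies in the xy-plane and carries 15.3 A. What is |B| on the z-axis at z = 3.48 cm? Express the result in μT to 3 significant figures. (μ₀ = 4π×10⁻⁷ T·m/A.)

On the axis of a circular loop, B = μ₀IR² / [2(R²+z²)^(3/2)].
R² + z² = (0.017)² + (0.0348)² = 0.0015 m², and (R²+z²)^(3/2) = 5.81×10⁻⁵ m³.
B = (4π×10⁻⁷ × 15.3 × 0.000289) / (2 × 5.81×10⁻⁵) = 4.78×10⁻⁵ T.

B ≈ 47.8 μT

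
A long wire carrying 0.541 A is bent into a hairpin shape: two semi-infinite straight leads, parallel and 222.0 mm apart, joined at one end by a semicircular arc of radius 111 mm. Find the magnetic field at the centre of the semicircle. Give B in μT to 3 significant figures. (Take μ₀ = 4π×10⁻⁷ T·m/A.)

B ≈ 2.51 μT

The semicircular arc contributes B_arc = μ₀I·π/(4πR) = μ₀I/(4R) = 1.53×10⁻⁶ T.
Each semi-infinite lead is at perpendicular distance R = 0.111 m from the centre, with the perpendicular foot at its near end, so it contributes μ₀I/(4πR); both point the same way, together 9.75×10⁻⁷ T.
Arc and leads all point the same direction: B = 1.53×10⁻⁶ + 9.75×10⁻⁷ = 2.51×10⁻⁶ T.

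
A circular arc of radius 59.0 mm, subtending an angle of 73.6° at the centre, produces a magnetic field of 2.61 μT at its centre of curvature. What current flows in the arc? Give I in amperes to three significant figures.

I ≈ 1.20 A

For a circular arc, B = μ₀Iφ/(4πR) with φ in radians; here φ = 1.285 rad.
So I = 4πRB/(μ₀φ) = 4π × 0.059 × 2.61×10⁻⁶ / (4π×10⁻⁷ × 1.285) = 1.20 A.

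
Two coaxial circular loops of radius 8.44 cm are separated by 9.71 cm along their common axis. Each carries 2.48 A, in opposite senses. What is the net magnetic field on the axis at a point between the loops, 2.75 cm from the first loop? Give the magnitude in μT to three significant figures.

B ≈ 7.39 μT

Each loop contributes B = μ₀IR²/[2(R²+z²)^(3/2)] on the axis, with z measured from that loop.
Loop 1 (z = 0.0275 m): B₁ = 1.59×10⁻⁵ T. Loop 2 (z = 0.0696 m): B₂ = 8.48×10⁻⁶ T.
The fields oppose: B = |B₁ − B₂| = 7.39×10⁻⁶ T.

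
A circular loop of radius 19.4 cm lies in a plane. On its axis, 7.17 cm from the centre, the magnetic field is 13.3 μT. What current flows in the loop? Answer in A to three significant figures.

On the axis of a loop, B = μ₀IR²/[2(R²+z²)^(3/2)], so I = 2B(R²+z²)^(3/2)/(μ₀R²).
R² + z² = 0.03764 + 0.005141 = 0.04278 m²; raised to 3/2 gives 8.85×10⁻³ m³.
I = 2 × 1.33×10⁻⁵ × 8.85×10⁻³ / (1.26×10⁻⁶ × 0.03764) = 4.98 A.

I ≈ 4.98 A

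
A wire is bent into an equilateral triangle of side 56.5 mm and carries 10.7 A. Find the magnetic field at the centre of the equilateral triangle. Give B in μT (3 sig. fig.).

Each side is a finite straight segment at perpendicular distance d = a/(2 tan(π/3)) = 0.01631 m from the centre, with end-angles ±π/3.
One side contributes B₁ = (μ₀I/4πd)·2 sin(π/3) = 1.14×10⁻⁴ T.
All 3 sides add in the same direction: B = 3 × 1.14×10⁻⁴ = 3.41×10⁻⁴ T.

B ≈ 341 μT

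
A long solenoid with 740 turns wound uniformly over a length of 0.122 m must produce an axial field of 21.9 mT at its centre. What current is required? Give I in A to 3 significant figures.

Inside a long solenoid B = μ₀nI with n = 6066 m⁻¹, so I = B/(μ₀n).
I = 2.19×10⁻² / (4π×10⁻⁷ × 6066) = 2.87 A.

I ≈ 2.87 A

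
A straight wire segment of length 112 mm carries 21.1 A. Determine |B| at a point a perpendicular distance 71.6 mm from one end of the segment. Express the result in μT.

For a finite straight segment, B = (μ₀I/4πd)(sinθ₁ + sinθ₂), where θ₁, θ₂ are the angles from the perpendicular to each end.
The perpendicular foot is at one end, so the two end-offsets along the wire are 0 and L = 0.112 m.
sinθ₁ = 0/√(0²+0.0716²) = 0.0000; sinθ₂ = 0.112/√(0.112²+0.0716²) = 0.8425.
B = (4π×10⁻⁷ × 21.1) / (4π × 0.0716) × (0.0000 + 0.8425) = 2.48×10⁻⁵ T.

B ≈ 24.8 μT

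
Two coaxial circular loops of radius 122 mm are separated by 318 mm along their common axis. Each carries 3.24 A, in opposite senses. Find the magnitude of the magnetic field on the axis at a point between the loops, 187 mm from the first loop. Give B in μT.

B ≈ 2.56 μT

Each loop contributes B = μ₀IR²/[2(R²+z²)^(3/2)] on the axis, with z measured from that loop.
Loop 1 (z = 0.187 m): B₁ = 2.72×10⁻⁶ T. Loop 2 (z = 0.131 m): B₂ = 5.28×10⁻⁶ T.
The fields oppose: B = |B₁ − B₂| = 2.56×10⁻⁶ T.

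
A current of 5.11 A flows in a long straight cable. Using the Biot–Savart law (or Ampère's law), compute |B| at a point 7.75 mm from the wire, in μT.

B ≈ 132 μT

For an infinitely long straight wire, B = μ₀I/(2πd).
B = (4π×10⁻⁷ × 5.11) / (2π × 0.00775) = 1.32×10⁻⁴ T.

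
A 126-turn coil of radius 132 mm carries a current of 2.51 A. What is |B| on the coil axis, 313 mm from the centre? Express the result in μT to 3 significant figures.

B ≈ 88.3 μT

For an N-turn flat coil, B = Nμ₀IR²/[2(R²+z²)^(3/2)] with R = 0.132 m, z = 0.313 m.
B = 126 × 7.01×10⁻⁷ T = 8.83×10⁻⁵ T.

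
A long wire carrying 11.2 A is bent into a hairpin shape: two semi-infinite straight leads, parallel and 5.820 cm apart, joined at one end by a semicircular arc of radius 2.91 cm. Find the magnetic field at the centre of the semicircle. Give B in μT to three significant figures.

B ≈ 198 μT

The semicircular arc contributes B_arc = μ₀I·π/(4πR) = μ₀I/(4R) = 1.21×10⁻⁴ T.
Each semi-infinite lead is at perpendicular distance R = 0.0291 m from the centre, with the perpendicular foot at its near end, so it contributes μ₀I/(4πR); both point the same way, together 7.70×10⁻⁵ T.
Arc and leads all point the same direction: B = 1.21×10⁻⁴ + 7.70×10⁻⁵ = 1.98×10⁻⁴ T.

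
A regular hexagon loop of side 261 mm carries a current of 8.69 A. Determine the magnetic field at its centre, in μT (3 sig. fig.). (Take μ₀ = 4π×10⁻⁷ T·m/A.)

B ≈ 23.1 μT

Each side is a finite straight segment at perpendicular distance d = a/(2 tan(π/6)) = 0.226 m from the centre, with end-angles ±π/6.
One side contributes B₁ = (μ₀I/4πd)·2 sin(π/6) = 3.84×10⁻⁶ T.
All 6 sides add in the same direction: B = 6 × 3.84×10⁻⁶ = 2.31×10⁻⁵ T.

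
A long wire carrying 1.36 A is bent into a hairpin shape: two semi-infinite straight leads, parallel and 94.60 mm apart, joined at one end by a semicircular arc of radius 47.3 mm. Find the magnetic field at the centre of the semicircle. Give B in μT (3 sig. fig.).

The semicircular arc contributes B_arc = μ₀I·π/(4πR) = μ₀I/(4R) = 9.03×10⁻⁶ T.
Each semi-infinite lead is at perpendicular distance R = 0.0473 m from the centre, with the perpendicular foot at its near end, so it contributes μ₀I/(4πR); both point the same way, together 5.75×10⁻⁶ T.
Arc and leads all point the same direction: B = 9.03×10⁻⁶ + 5.75×10⁻⁶ = 1.48×10⁻⁵ T.

B ≈ 14.8 μT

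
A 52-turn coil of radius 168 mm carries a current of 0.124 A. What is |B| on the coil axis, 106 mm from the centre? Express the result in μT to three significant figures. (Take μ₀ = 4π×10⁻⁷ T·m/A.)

B ≈ 14.6 μT

For an N-turn flat coil, B = Nμ₀IR²/[2(R²+z²)^(3/2)] with R = 0.168 m, z = 0.106 m.
B = 52 × 2.81×10⁻⁷ T = 1.46×10⁻⁵ T.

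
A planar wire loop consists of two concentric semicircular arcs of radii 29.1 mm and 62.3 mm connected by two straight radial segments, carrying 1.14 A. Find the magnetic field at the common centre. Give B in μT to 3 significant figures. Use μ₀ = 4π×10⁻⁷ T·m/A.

The radial connectors point toward the centre, so dl × r̂ = 0 and they contribute nothing.
Each semicircle gives μ₀I/(4R): inner arc 1.23×10⁻⁵ T, outer arc 5.75×10⁻⁶ T.
The two arcs carry current in opposite angular senses, so their fields oppose: B = |1.23×10⁻⁵ − 5.75×10⁻⁶| = 6.56×10⁻⁶ T.

B ≈ 6.56 μT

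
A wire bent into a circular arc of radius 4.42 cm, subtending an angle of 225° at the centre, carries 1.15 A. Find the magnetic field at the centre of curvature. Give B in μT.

B ≈ 10.2 μT

The Biot–Savart field of a circular arc at its centre is B = μ₀Iφ/(4πR), with φ = 3.927 rad.
B = (4π×10⁻⁷ × 1.15 × 3.927) / (4π × 0.0442) = 1.02×10⁻⁵ T.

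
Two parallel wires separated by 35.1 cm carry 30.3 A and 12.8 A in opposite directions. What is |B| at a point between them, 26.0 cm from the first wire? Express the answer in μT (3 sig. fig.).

B ≈ 51.4 μT

Each long wire gives B = μ₀I/(2πd). Distances are d₁ = 0.26 m and d₂ = 0.091 m.
B₁ = 2.33×10⁻⁵ T, B₂ = 2.81×10⁻⁵ T.
Between antiparallel currents both contributions point the same way, so they add. B = B₁ + B₂ = 2.33×10⁻⁵ + 2.81×10⁻⁵ = 5.14×10⁻⁵ T.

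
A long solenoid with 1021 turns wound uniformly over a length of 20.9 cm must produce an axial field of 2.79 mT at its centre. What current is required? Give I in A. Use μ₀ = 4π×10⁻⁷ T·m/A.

Inside a long solenoid B = μ₀nI with n = 4885 m⁻¹, so I = B/(μ₀n).
I = 2.79×10⁻³ / (4π×10⁻⁷ × 4885) = 0.454 A.

I ≈ 0.454 A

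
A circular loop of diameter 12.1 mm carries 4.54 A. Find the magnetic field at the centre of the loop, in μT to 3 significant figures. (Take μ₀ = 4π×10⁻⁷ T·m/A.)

At the centre of a circular loop the Biot–Savart law gives B = μ₀I/(2R) (so R = 0.00605 m).
B = (4π×10⁻⁷ × 4.54) / (2 × 0.00605) = 4.71×10⁻⁴ T.

B ≈ 471 μT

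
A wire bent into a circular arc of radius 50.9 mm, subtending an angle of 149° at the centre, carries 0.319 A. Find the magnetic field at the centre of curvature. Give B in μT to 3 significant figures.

The Biot–Savart field of a circular arc at its centre is B = μ₀Iφ/(4πR), with φ = 2.601 rad.
B = (4π×10⁻⁷ × 0.319 × 2.601) / (4π × 0.0509) = 1.63×10⁻⁶ T.

B ≈ 1.63 μT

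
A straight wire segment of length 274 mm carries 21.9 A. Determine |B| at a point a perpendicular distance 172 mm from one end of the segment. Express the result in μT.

For a finite straight segment, B = (μ₀I/4πd)(sinθ₁ + sinθ₂), where θ₁, θ₂ are the angles from the perpendicular to each end.
The perpendicular foot is at one end, so the two end-offsets along the wire are 0 and L = 0.274 m.
sinθ₁ = 0/√(0²+0.172²) = 0.0000; sinθ₂ = 0.274/√(0.274²+0.172²) = 0.8470.
B = (4π×10⁻⁷ × 21.9) / (4π × 0.172) × (0.0000 + 0.8470) = 1.08×10⁻⁵ T.

B ≈ 10.8 μT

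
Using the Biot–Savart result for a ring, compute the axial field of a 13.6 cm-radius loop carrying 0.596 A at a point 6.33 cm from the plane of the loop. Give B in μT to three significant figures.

B ≈ 2.05 μT

On the axis of a circular loop, B = μ₀IR² / [2(R²+z²)^(3/2)].
R² + z² = (0.136)² + (0.0633)² = 0.0225 m², and (R²+z²)^(3/2) = 3.38×10⁻³ m³.
B = (4π×10⁻⁷ × 0.596 × 0.0185) / (2 × 3.38×10⁻³) = 2.05×10⁻⁶ T.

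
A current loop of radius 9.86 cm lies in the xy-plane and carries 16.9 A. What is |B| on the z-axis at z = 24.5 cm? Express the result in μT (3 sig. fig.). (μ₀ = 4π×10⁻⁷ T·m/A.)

On the axis of a circular loop, B = μ₀IR² / [2(R²+z²)^(3/2)].
R² + z² = (0.0986)² + (0.245)² = 0.06975 m², and (R²+z²)^(3/2) = 1.84×10⁻² m³.
B = (4π×10⁻⁷ × 16.9 × 0.009722) / (2 × 1.84×10⁻²) = 5.60×10⁻⁶ T.

B ≈ 5.60 μT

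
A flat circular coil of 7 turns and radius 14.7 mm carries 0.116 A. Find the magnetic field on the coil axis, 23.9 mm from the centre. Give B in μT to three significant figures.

For an N-turn flat coil, B = Nμ₀IR²/[2(R²+z²)^(3/2)] with R = 0.0147 m, z = 0.0239 m.
B = 7 × 7.13×10⁻⁷ T = 4.99×10⁻⁶ T.

B ≈ 4.99 μT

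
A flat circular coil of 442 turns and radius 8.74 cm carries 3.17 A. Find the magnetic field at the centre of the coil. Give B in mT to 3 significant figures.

For an N-turn flat coil, B = Nμ₀I/(2R) with R = 0.0874 m.
B = 442 × 2.28×10⁻⁵ T = 1.01×10⁻² T.

B ≈ 10.1 mT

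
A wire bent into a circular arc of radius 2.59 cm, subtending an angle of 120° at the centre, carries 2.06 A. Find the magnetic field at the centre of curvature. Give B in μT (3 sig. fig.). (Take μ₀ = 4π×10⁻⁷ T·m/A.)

B ≈ 16.7 μT

The Biot–Savart field of a circular arc at its centre is B = μ₀Iφ/(4πR), with φ = 2.094 rad.
B = (4π×10⁻⁷ × 2.06 × 2.094) / (4π × 0.0259) = 1.67×10⁻⁵ T.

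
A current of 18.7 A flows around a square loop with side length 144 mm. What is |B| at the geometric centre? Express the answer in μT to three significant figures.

Each side is a finite straight segment at perpendicular distance d = a/(2 tan(π/4)) = 0.072 m from the centre, with end-angles ±π/4.
One side contributes B₁ = (μ₀I/4πd)·2 sin(π/4) = 3.67×10⁻⁵ T.
All 4 sides add in the same direction: B = 4 × 3.67×10⁻⁵ = 1.47×10⁻⁴ T.

B ≈ 147 μT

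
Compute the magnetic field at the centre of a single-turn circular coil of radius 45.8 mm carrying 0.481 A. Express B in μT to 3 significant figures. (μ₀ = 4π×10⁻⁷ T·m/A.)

B ≈ 6.60 μT

At the centre of a circular loop the Biot–Savart law gives B = μ₀I/(2R).
B = (4π×10⁻⁷ × 0.481) / (2 × 0.0458) = 6.60×10⁻⁶ T.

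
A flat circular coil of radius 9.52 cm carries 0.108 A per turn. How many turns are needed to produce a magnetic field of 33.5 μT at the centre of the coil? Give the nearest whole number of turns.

For an N-turn coil, B = Nμ₀I/(2R). A single turn gives B₁ = 7.13×10⁻⁷ T with R = 0.0952 m.
N = B/B₁ = 3.35×10⁻⁵ / 7.13×10⁻⁷ = 47.00.

N = 47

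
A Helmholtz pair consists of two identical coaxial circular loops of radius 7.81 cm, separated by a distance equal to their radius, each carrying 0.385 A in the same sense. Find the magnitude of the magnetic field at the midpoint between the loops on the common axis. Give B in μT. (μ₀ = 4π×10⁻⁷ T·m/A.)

Each loop contributes B = μ₀IR²/[2(R²+z²)^(3/2)] on the axis, with z measured from that loop.
Loop 1 (z = 0.03905 m): B₁ = 2.22×10⁻⁶ T. Loop 2 (z = 0.03905 m): B₂ = 2.22×10⁻⁶ T.
The fields add: B = B₁ + B₂ = 4.43×10⁻⁶ T.

B ≈ 4.43 μT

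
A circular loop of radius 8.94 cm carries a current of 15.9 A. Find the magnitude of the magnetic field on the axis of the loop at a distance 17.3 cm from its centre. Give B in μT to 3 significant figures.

B ≈ 10.8 μT

On the axis of a circular loop, B = μ₀IR² / [2(R²+z²)^(3/2)].
R² + z² = (0.0894)² + (0.173)² = 0.03792 m², and (R²+z²)^(3/2) = 7.38×10⁻³ m³.
B = (4π×10⁻⁷ × 15.9 × 0.007992) / (2 × 7.38×10⁻³) = 1.08×10⁻⁵ T.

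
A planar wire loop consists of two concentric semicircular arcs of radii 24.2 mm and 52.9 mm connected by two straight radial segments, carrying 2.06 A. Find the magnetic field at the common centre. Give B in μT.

B ≈ 14.5 μT

The radial connectors point toward the centre, so dl × r̂ = 0 and they contribute nothing.
Each semicircle gives μ₀I/(4R): inner arc 2.67×10⁻⁵ T, outer arc 1.22×10⁻⁵ T.
The two arcs carry current in opposite angular senses, so their fields oppose: B = |2.67×10⁻⁵ − 1.22×10⁻⁵| = 1.45×10⁻⁵ T.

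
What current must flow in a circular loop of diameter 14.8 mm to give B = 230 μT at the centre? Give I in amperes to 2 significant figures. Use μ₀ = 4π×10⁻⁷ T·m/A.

At the centre of a circular loop B = μ₀I/(2R), so I = 2RB/μ₀.
With R = 0.0074 m, I = 2 × 0.0074 × 2.30×10⁻⁴ / (4π×10⁻⁷) = 2.71 A.

I ≈ 2.7 A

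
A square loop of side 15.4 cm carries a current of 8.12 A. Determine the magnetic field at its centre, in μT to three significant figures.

B ≈ 59.7 μT

Each side is a finite straight segment at perpendicular distance d = a/(2 tan(π/4)) = 0.077 m from the centre, with end-angles ±π/4.
One side contributes B₁ = (μ₀I/4πd)·2 sin(π/4) = 1.49×10⁻⁵ T.
All 4 sides add in the same direction: B = 4 × 1.49×10⁻⁵ = 5.97×10⁻⁵ T.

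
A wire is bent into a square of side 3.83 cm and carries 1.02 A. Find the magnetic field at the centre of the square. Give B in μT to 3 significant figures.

Each side is a finite straight segment at perpendicular distance d = a/(2 tan(π/4)) = 0.01915 m from the centre, with end-angles ±π/4.
One side contributes B₁ = (μ₀I/4πd)·2 sin(π/4) = 7.53×10⁻⁶ T.
All 4 sides add in the same direction: B = 4 × 7.53×10⁻⁶ = 3.01×10⁻⁵ T.

B ≈ 30.1 μT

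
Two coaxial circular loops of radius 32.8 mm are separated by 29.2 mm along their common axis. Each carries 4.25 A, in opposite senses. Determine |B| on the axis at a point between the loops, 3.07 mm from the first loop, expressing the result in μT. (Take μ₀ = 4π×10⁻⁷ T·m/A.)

B ≈ 41.4 μT

Each loop contributes B = μ₀IR²/[2(R²+z²)^(3/2)] on the axis, with z measured from that loop.
Loop 1 (z = 0.00307 m): B₁ = 8.04×10⁻⁵ T. Loop 2 (z = 0.02613 m): B₂ = 3.90×10⁻⁵ T.
The fields oppose: B = |B₁ − B₂| = 4.14×10⁻⁵ T.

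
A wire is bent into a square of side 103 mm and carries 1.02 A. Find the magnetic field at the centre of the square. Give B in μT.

B ≈ 11.2 μT

Each side is a finite straight segment at perpendicular distance d = a/(2 tan(π/4)) = 0.0515 m from the centre, with end-angles ±π/4.
One side contributes B₁ = (μ₀I/4πd)·2 sin(π/4) = 2.80×10⁻⁶ T.
All 4 sides add in the same direction: B = 4 × 2.80×10⁻⁶ = 1.12×10⁻⁵ T.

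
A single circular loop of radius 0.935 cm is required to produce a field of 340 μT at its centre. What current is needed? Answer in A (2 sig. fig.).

At the centre of a circular loop B = μ₀I/(2R), so I = 2RB/μ₀.
With R = 0.00935 m, I = 2 × 0.00935 × 3.40×10⁻⁴ / (4π×10⁻⁷) = 5.06 A.

I ≈ 5.1 A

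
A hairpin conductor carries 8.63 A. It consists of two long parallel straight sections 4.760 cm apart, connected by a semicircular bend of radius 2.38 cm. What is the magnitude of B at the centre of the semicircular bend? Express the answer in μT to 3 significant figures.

B ≈ 186 μT

The semicircular arc contributes B_arc = μ₀I·π/(4πR) = μ₀I/(4R) = 1.14×10⁻⁴ T.
Each semi-infinite lead is at perpendicular distance R = 0.0238 m from the centre, with the perpendicular foot at its near end, so it contributes μ₀I/(4πR); both point the same way, together 7.25×10⁻⁵ T.
Arc and leads all point the same direction: B = 1.14×10⁻⁴ + 7.25×10⁻⁵ = 1.86×10⁻⁴ T.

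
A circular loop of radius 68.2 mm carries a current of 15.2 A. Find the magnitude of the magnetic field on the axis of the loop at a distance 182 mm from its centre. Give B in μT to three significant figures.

B ≈ 6.05 μT

On the axis of a circular loop, B = μ₀IR² / [2(R²+z²)^(3/2)].
R² + z² = (0.0682)² + (0.182)² = 0.03778 m², and (R²+z²)^(3/2) = 7.34×10⁻³ m³.
B = (4π×10⁻⁷ × 15.2 × 0.004651) / (2 × 7.34×10⁻³) = 6.05×10⁻⁶ T.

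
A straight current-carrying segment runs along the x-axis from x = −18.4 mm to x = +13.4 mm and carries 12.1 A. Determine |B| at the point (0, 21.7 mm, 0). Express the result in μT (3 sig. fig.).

B ≈ 65.4 μT

For a finite straight segment, B = (μ₀I/4πd)(sinθ₁ + sinθ₂), where θ₁, θ₂ are the angles from the perpendicular to each end.
The perpendicular distance is d = 0.0217 m; the end-offsets along the wire are a = 0.0184 m and b = 0.0134 m.
sinθ₁ = 0.0184/√(0.0184²+0.0217²) = 0.6467; sinθ₂ = 0.0134/√(0.0134²+0.0217²) = 0.5254.
B = (4π×10⁻⁷ × 12.1) / (4π × 0.0217) × (0.6467 + 0.5254) = 6.54×10⁻⁵ T.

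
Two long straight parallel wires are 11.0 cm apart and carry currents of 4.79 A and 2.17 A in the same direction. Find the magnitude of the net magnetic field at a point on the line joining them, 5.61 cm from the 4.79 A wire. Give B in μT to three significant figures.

B ≈ 9.02 μT

Each long wire gives B = μ₀I/(2πd). Distances are d₁ = 0.0561 m and d₂ = 0.0539 m.
B₁ = 1.71×10⁻⁵ T, B₂ = 8.05×10⁻⁶ T.
Between parallel currents the two contributions point in opposite directions, so they subtract. B = |B₁ − B₂| = |1.71×10⁻⁵ − 8.05×10⁻⁶| = 9.02×10⁻⁶ T.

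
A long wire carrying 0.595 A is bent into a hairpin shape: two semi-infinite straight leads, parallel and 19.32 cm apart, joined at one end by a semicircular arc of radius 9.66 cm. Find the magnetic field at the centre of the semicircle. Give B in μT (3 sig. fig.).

The semicircular arc contributes B_arc = μ₀I·π/(4πR) = μ₀I/(4R) = 1.94×10⁻⁶ T.
Each semi-infinite lead is at perpendicular distance R = 0.0966 m from the centre, with the perpendicular foot at its near end, so it contributes μ₀I/(4πR); both point the same way, together 1.23×10⁻⁶ T.
Arc and leads all point the same direction: B = 1.94×10⁻⁶ + 1.23×10⁻⁶ = 3.17×10⁻⁶ T.

B ≈ 3.17 μT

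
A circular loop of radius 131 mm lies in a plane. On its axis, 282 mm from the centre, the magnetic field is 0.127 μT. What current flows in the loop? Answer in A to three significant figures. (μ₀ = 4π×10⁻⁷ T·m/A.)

On the axis of a loop, B = μ₀IR²/[2(R²+z²)^(3/2)], so I = 2B(R²+z²)^(3/2)/(μ₀R²).
R² + z² = 0.01716 + 0.07952 = 0.09669 m²; raised to 3/2 gives 3.01×10⁻² m³.
I = 2 × 1.27×10⁻⁷ × 3.01×10⁻² / (1.26×10⁻⁶ × 0.01716) = 0.354 A.

I ≈ 0.354 A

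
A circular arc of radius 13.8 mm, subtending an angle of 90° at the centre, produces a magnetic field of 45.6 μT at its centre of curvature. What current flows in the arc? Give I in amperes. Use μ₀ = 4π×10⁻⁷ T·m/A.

For a circular arc, B = μ₀Iφ/(4πR) with φ in radians; here φ = 1.571 rad.
So I = 4πRB/(μ₀φ) = 4π × 0.0138 × 4.56×10⁻⁵ / (4π×10⁻⁷ × 1.571) = 4.01 A.

I ≈ 4.01 A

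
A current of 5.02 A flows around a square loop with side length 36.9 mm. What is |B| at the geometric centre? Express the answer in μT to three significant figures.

B ≈ 154 μT

Each side is a finite straight segment at perpendicular distance d = a/(2 tan(π/4)) = 0.01845 m from the centre, with end-angles ±π/4.
One side contributes B₁ = (μ₀I/4πd)·2 sin(π/4) = 3.85×10⁻⁵ T.
All 4 sides add in the same direction: B = 4 × 3.85×10⁻⁵ = 1.54×10⁻⁴ T.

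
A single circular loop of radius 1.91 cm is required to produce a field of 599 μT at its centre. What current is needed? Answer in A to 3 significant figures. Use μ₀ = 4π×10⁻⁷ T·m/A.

I ≈ 18.2 A

At the centre of a circular loop B = μ₀I/(2R), so I = 2RB/μ₀.
With R = 0.0191 m, I = 2 × 0.0191 × 5.99×10⁻⁴ / (4π×10⁻⁷) = 18.2 A.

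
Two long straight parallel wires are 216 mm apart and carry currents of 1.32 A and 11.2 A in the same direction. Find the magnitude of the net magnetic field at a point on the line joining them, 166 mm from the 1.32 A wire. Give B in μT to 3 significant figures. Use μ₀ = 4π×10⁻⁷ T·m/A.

Each long wire gives B = μ₀I/(2πd). Distances are d₁ = 0.166 m and d₂ = 0.05 m.
B₁ = 1.59×10⁻⁶ T, B₂ = 4.48×10⁻⁵ T.
Between parallel currents the two contributions point in opposite directions, so they subtract. B = |B₁ − B₂| = |1.59×10⁻⁶ − 4.48×10⁻⁵| = 4.32×10⁻⁵ T.

B ≈ 43.2 μT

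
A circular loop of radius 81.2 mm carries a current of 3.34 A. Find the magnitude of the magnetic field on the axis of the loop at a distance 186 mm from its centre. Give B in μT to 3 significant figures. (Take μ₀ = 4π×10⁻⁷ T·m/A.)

On the axis of a circular loop, B = μ₀IR² / [2(R²+z²)^(3/2)].
R² + z² = (0.0812)² + (0.186)² = 0.04119 m², and (R²+z²)^(3/2) = 8.36×10⁻³ m³.
B = (4π×10⁻⁷ × 3.34 × 0.006593) / (2 × 8.36×10⁻³) = 1.66×10⁻⁶ T.

B ≈ 1.66 μT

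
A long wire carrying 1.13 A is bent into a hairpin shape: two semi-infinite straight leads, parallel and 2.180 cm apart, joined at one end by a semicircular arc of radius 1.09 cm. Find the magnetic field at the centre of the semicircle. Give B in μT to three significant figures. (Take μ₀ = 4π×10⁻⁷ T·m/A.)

B ≈ 53.3 μT

The semicircular arc contributes B_arc = μ₀I·π/(4πR) = μ₀I/(4R) = 3.26×10⁻⁵ T.
Each semi-infinite lead is at perpendicular distance R = 0.0109 m from the centre, with the perpendicular foot at its near end, so it contributes μ₀I/(4πR); both point the same way, together 2.07×10⁻⁵ T.
Arc and leads all point the same direction: B = 3.26×10⁻⁵ + 2.07×10⁻⁵ = 5.33×10⁻⁵ T.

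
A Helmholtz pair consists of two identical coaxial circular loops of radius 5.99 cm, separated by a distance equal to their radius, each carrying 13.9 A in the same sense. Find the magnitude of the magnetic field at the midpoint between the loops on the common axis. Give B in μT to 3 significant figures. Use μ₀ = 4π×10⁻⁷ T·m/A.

Each loop contributes B = μ₀IR²/[2(R²+z²)^(3/2)] on the axis, with z measured from that loop.
Loop 1 (z = 0.02995 m): B₁ = 1.04×10⁻⁴ T. Loop 2 (z = 0.02995 m): B₂ = 1.04×10⁻⁴ T.
The fields add: B = B₁ + B₂ = 2.09×10⁻⁴ T.

B ≈ 209 μT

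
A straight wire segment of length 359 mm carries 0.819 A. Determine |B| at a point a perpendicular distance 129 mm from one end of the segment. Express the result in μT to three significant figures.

B ≈ 0.597 μT

For a finite straight segment, B = (μ₀I/4πd)(sinθ₁ + sinθ₂), where θ₁, θ₂ are the angles from the perpendicular to each end.
The perpendicular foot is at one end, so the two end-offsets along the wire are 0 and L = 0.359 m.
sinθ₁ = 0/√(0²+0.129²) = 0.0000; sinθ₂ = 0.359/√(0.359²+0.129²) = 0.9411.
B = (4π×10⁻⁷ × 0.819) / (4π × 0.129) × (0.0000 + 0.9411) = 5.97×10⁻⁷ T.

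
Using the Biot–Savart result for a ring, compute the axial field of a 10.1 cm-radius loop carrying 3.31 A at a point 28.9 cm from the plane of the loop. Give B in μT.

On the axis of a circular loop, B = μ₀IR² / [2(R²+z²)^(3/2)].
R² + z² = (0.101)² + (0.289)² = 0.09372 m², and (R²+z²)^(3/2) = 2.87×10⁻² m³.
B = (4π×10⁻⁷ × 3.31 × 0.0102) / (2 × 2.87×10⁻²) = 7.39×10⁻⁷ T.

B ≈ 0.739 μT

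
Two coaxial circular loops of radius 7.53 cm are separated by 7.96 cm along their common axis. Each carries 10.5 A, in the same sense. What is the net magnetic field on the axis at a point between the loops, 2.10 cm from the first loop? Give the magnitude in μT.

B ≈ 121 μT

Each loop contributes B = μ₀IR²/[2(R²+z²)^(3/2)] on the axis, with z measured from that loop.
Loop 1 (z = 0.021 m): B₁ = 7.83×10⁻⁵ T. Loop 2 (z = 0.0586 m): B₂ = 4.31×10⁻⁵ T.
The fields add: B = B₁ + B₂ = 1.21×10⁻⁴ T.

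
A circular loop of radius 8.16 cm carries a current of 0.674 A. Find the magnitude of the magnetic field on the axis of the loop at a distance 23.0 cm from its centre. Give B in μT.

B ≈ 0.194 μT

On the axis of a circular loop, B = μ₀IR² / [2(R²+z²)^(3/2)].
R² + z² = (0.0816)² + (0.23)² = 0.05956 m², and (R²+z²)^(3/2) = 1.45×10⁻² m³.
B = (4π×10⁻⁷ × 0.674 × 0.006659) / (2 × 1.45×10⁻²) = 1.94×10⁻⁷ T.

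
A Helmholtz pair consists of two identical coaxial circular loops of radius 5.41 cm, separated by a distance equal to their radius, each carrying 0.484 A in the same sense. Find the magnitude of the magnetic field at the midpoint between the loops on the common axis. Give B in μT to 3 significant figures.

B ≈ 8.04 μT

Each loop contributes B = μ₀IR²/[2(R²+z²)^(3/2)] on the axis, with z measured from that loop.
Loop 1 (z = 0.02705 m): B₁ = 4.02×10⁻⁶ T. Loop 2 (z = 0.02705 m): B₂ = 4.02×10⁻⁶ T.
The fields add: B = B₁ + B₂ = 8.04×10⁻⁶ T.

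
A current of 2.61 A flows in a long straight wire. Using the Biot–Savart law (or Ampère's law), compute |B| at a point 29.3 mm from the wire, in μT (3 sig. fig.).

For an infinitely long straight wire, B = μ₀I/(2πd).
B = (4π×10⁻⁷ × 2.61) / (2π × 0.0293) = 1.78×10⁻⁵ T.

B ≈ 17.8 μT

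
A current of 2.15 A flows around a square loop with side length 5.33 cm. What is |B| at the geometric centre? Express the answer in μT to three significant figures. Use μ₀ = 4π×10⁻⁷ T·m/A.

Each side is a finite straight segment at perpendicular distance d = a/(2 tan(π/4)) = 0.02665 m from the centre, with end-angles ±π/4.
One side contributes B₁ = (μ₀I/4πd)·2 sin(π/4) = 1.14×10⁻⁵ T.
All 4 sides add in the same direction: B = 4 × 1.14×10⁻⁵ = 4.56×10⁻⁵ T.

B ≈ 45.6 μT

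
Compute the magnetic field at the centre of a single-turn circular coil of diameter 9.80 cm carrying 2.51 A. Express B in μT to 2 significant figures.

At the centre of a circular loop the Biot–Savart law gives B = μ₀I/(2R) (so R = 0.049 m).
B = (4π×10⁻⁷ × 2.51) / (2 × 0.049) = 3.22×10⁻⁵ T.

B ≈ 32 μT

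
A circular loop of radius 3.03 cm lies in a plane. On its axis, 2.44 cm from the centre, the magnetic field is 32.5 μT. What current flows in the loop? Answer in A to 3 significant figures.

On the axis of a loop, B = μ₀IR²/[2(R²+z²)^(3/2)], so I = 2B(R²+z²)^(3/2)/(μ₀R²).
R² + z² = 0.0009181 + 0.0005954 = 0.001513 m²; raised to 3/2 gives 5.89×10⁻⁵ m³.
I = 2 × 3.25×10⁻⁵ × 5.89×10⁻⁵ / (1.26×10⁻⁶ × 0.0009181) = 3.32 A.

I ≈ 3.32 A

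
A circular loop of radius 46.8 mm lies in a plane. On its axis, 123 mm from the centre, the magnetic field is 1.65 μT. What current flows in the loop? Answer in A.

I ≈ 2.73 A

On the axis of a loop, B = μ₀IR²/[2(R²+z²)^(3/2)], so I = 2B(R²+z²)^(3/2)/(μ₀R²).
R² + z² = 0.00219 + 0.01513 = 0.01732 m²; raised to 3/2 gives 2.28×10⁻³ m³.
I = 2 × 1.65×10⁻⁶ × 2.28×10⁻³ / (1.26×10⁻⁶ × 0.00219) = 2.73 A.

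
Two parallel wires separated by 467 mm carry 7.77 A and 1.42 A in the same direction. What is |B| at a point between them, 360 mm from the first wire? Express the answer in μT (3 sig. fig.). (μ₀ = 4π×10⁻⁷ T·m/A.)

Each long wire gives B = μ₀I/(2πd). Distances are d₁ = 0.36 m and d₂ = 0.107 m.
B₁ = 4.32×10⁻⁶ T, B₂ = 2.65×10⁻⁶ T.
Between parallel currents the two contributions point in opposite directions, so they subtract. B = |B₁ − B₂| = |4.32×10⁻⁶ − 2.65×10⁻⁶| = 1.66×10⁻⁶ T.

B ≈ 1.66 μT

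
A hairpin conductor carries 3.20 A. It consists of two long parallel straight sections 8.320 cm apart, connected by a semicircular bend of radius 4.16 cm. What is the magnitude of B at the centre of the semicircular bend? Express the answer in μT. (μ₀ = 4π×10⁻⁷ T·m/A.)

B ≈ 39.6 μT

The semicircular arc contributes B_arc = μ₀I·π/(4πR) = μ₀I/(4R) = 2.42×10⁻⁵ T.
Each semi-infinite lead is at perpendicular distance R = 0.0416 m from the centre, with the perpendicular foot at its near end, so it contributes μ₀I/(4πR); both point the same way, together 1.54×10⁻⁵ T.
Arc and leads all point the same direction: B = 2.42×10⁻⁵ + 1.54×10⁻⁵ = 3.96×10⁻⁵ T.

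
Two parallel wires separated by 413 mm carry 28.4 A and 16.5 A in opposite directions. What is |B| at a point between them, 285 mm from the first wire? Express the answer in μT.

B ≈ 45.7 μT

Each long wire gives B = μ₀I/(2πd). Distances are d₁ = 0.285 m and d₂ = 0.128 m.
B₁ = 1.99×10⁻⁵ T, B₂ = 2.58×10⁻⁵ T.
Between antiparallel currents both contributions point the same way, so they add. B = B₁ + B₂ = 1.99×10⁻⁵ + 2.58×10⁻⁵ = 4.57×10⁻⁵ T.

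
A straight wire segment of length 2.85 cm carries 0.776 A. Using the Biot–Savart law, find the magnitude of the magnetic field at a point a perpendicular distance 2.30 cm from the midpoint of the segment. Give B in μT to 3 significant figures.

B ≈ 3.55 μT

For a finite straight segment, B = (μ₀I/4πd)(sinθ₁ + sinθ₂), where θ₁, θ₂ are the angles from the perpendicular to each end.
The perpendicular from the point meets the wire at its midpoint, so each end is L/2 = 0.01425 m away along the wire.
sinθ₁ = 0.01425/√(0.01425²+0.023²) = 0.5267; sinθ₂ = 0.01425/√(0.01425²+0.023²) = 0.5267.
B = (4π×10⁻⁷ × 0.776) / (4π × 0.023) × (0.5267 + 0.5267) = 3.55×10⁻⁶ T.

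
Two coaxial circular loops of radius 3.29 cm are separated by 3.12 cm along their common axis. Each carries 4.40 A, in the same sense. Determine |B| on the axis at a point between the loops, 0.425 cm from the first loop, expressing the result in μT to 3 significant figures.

Each loop contributes B = μ₀IR²/[2(R²+z²)^(3/2)] on the axis, with z measured from that loop.
Loop 1 (z = 0.00425 m): B₁ = 8.20×10⁻⁵ T. Loop 2 (z = 0.02695 m): B₂ = 3.89×10⁻⁵ T.
The fields add: B = B₁ + B₂ = 1.21×10⁻⁴ T.

B ≈ 121 μT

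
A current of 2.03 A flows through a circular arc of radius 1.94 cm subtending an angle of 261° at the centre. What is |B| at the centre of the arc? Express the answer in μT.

The Biot–Savart field of a circular arc at its centre is B = μ₀Iφ/(4πR), with φ = 4.555 rad.
B = (4π×10⁻⁷ × 2.03 × 4.555) / (4π × 0.0194) = 4.77×10⁻⁵ T.

B ≈ 47.7 μT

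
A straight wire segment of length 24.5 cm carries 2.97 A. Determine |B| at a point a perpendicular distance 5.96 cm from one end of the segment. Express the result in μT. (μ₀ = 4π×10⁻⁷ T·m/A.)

For a finite straight segment, B = (μ₀I/4πd)(sinθ₁ + sinθ₂), where θ₁, θ₂ are the angles from the perpendicular to each end.
The perpendicular foot is at one end, so the two end-offsets along the wire are 0 and L = 0.245 m.
sinθ₁ = 0/√(0²+0.0596²) = 0.0000; sinθ₂ = 0.245/√(0.245²+0.0596²) = 0.9717.
B = (4π×10⁻⁷ × 2.97) / (4π × 0.0596) × (0.0000 + 0.9717) = 4.84×10⁻⁶ T.

B ≈ 4.84 μT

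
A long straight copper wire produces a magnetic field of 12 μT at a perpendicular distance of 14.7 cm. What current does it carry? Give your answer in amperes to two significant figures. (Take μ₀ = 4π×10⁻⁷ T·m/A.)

For a long straight wire B = μ₀I/(2πd), so I = 2πdB/μ₀.
I = 2π × 0.147 × 1.20×10⁻⁵ / (4π×10⁻⁷) = 8.82 A.

I ≈ 8.8 A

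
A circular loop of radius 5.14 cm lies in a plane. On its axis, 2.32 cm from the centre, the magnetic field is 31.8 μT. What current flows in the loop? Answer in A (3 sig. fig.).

On the axis of a loop, B = μ₀IR²/[2(R²+z²)^(3/2)], so I = 2B(R²+z²)^(3/2)/(μ₀R²).
R² + z² = 0.002642 + 0.0005382 = 0.00318 m²; raised to 3/2 gives 1.79×10⁻⁴ m³.
I = 2 × 3.18×10⁻⁵ × 1.79×10⁻⁴ / (1.26×10⁻⁶ × 0.002642) = 3.44 A.

I ≈ 3.44 A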